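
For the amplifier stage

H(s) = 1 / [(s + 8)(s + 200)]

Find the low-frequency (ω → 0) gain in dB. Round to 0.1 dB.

-64.1 dB

H(0) = 1 / (8·200) = 0.000625
20 log₁₀(0.000625) ≈ -64.08 dB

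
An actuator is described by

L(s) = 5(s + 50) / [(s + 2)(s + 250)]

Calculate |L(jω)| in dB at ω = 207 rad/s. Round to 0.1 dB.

At s = jω = j207:
zero (s+50): 50 + j207 → |·| = √(50²+207²) = √45349 ≈ 212.95, ∠ = arctan(207/50) ≈ 76.42°
pole (s+2): 2 + j207 → |·| = √(2²+207²) = √42853 ≈ 207.01, ∠ = arctan(207/2) ≈ 89.45°
pole (s+250): 250 + j207 → |·| = √(250²+207²) = √105349 ≈ 324.58, ∠ = arctan(207/250) ≈ 39.62°
|L| = 5 · 212.95 / 67191 ≈ 0.015847
Gain = 20 log₁₀(0.015847) ≈ -36.00 dB

-36.0 dB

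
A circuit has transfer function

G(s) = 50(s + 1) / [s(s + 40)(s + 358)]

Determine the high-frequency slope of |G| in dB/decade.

Each pole contributes −20 dB/decade at high frequency; each zero contributes +20 dB/decade.
Net: 1 zero(s) − 3 pole(s) → -40 dB/decade.

-40 dB/decade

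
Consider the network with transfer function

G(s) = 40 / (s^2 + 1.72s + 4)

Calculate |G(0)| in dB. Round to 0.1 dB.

G(0) = 40 / 4 = 10
20 log₁₀(10) ≈ 20.00 dB

20.0 dB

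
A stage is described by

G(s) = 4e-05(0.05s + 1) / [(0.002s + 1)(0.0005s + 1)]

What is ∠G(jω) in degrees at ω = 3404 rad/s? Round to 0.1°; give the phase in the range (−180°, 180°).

At ω = 3404 rad/s:
zero (1 + j3404·0.05) = 1 + j170.2 → |·| ≈ 170.2, ∠ ≈ 89.66°
pole (1 + j3404·0.002) = 1 + j6.808 → |·| ≈ 6.8811, ∠ ≈ 81.64°
pole (1 + j3404·0.0005) = 1 + j1.702 → |·| ≈ 1.974, ∠ ≈ 59.56°
∠G = (89.66°) − (81.64° + 59.56°) = -51.54°

-51.5°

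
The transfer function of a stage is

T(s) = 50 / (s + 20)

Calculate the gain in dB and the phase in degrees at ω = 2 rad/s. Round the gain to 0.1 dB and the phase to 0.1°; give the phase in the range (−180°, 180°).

7.9 dB, -5.7°

Substitute s = j2:
Numerator: 50 = 50 + j0
Denominator: (j2) + 20 = 20 + j2
|N| = √(50² + 0²) ≈ 50, ∠N ≈ 0.00°
|D| = √(20² + 2²) ≈ 20.1, ∠D ≈ 5.71°
|T| = 50 / 20.1 ≈ 2.4876
Gain = 20 log₁₀(2.4876) ≈ 7.92 dB
∠T = 0.00° − 5.71° = -5.71°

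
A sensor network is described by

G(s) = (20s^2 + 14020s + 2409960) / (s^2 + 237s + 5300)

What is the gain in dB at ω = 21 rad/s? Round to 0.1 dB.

50.8 dB

Substitute s = j21:
Numerator: 20(j21)^2 + 14020(j21) + 2409960 = 2401140 + j294420
Denominator: (j21)^2 + 237(j21) + 5300 = 4859 + j4977
|N| = √(2401140² + 294420²) ≈ 2.4191e+06, ∠N ≈ 6.99°
|D| = √(4859² + 4977²) ≈ 6955.6, ∠D ≈ 45.69°
|G| = 2.4191e+06 / 6955.6 ≈ 347.79
Gain = 20 log₁₀(347.79) ≈ 50.83 dB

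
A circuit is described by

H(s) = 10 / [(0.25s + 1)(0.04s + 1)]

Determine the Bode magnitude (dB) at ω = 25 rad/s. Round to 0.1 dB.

1.0 dB

At ω = 25 rad/s:
pole (1 + j25·0.25) = 1 + j6.25 → |·| ≈ 6.3295, ∠ ≈ 80.91°
pole (1 + j25·0.04) = 1 + j1 → |·| ≈ 1.4142, ∠ ≈ 45.00°
|H| = 10 · 1 / (6.3295 · 1.4142) ≈ 1.1172
Gain = 20 log₁₀(1.1172) ≈ 0.96 dB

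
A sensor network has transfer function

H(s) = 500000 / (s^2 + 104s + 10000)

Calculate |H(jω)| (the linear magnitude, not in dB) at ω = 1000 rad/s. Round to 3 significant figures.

0.502

At s = jω = j1000:
quadratic: (j1000)² + 104·j1000 + 10000 = -990000 + j104000 → |·| ≈ 9.9545e+05, ∠ ≈ 174.00°
|H| = 500000 / 9.9545e+05 ≈ 0.50229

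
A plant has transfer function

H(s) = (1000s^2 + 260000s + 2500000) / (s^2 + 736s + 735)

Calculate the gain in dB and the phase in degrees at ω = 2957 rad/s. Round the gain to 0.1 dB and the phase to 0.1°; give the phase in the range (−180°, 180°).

59.8 dB, 9.0°

Substitute s = j2957:
Numerator: 1000(j2957)^2 + 260000(j2957) + 2500000 = -8741349000 + j768820000
Denominator: (j2957)^2 + 736(j2957) + 735 = -8743114 + j2176352
|N| = √(8741349000² + 768820000²) ≈ 8.7751e+09, ∠N ≈ 174.97°
|D| = √(8743114² + 2176352²) ≈ 9.0099e+06, ∠D ≈ 166.02°
|H| = 8.7751e+09 / 9.0099e+06 ≈ 973.94
Gain = 20 log₁₀(973.94) ≈ 59.77 dB
∠H = 174.97° − 166.02° = 8.95°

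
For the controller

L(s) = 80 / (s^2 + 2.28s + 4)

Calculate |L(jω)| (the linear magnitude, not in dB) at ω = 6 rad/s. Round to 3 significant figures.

2.30

At s = jω = j6:
quadratic: (j6)² + 2.28·j6 + 4 = -32 + j13.68 → |·| ≈ 34.801, ∠ ≈ 156.85°
|L| = 80 / 34.801 ≈ 2.2988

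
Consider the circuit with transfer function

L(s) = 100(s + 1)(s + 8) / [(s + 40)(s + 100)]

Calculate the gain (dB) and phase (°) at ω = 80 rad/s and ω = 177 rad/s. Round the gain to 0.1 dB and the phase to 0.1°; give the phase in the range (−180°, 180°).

ω = 80: 35.0 dB, 71.5°; ω = 177: 38.6 dB, 39.3°

At s = jω = j80:
zero (s+1): 1 + j80 → |·| = √(1²+80²) = √6401 ≈ 80.006, ∠ = arctan(80/1) ≈ 89.28°
zero (s+8): 8 + j80 → |·| = √(8²+80²) = √6464 ≈ 80.399, ∠ = arctan(80/8) ≈ 84.29°
pole (s+40): 40 + j80 → |·| = √(40²+80²) = √8000 ≈ 89.443, ∠ = arctan(80/40) ≈ 63.43°
pole (s+100): 100 + j80 → |·| = √(100²+80²) = √16400 ≈ 128.06, ∠ = arctan(80/100) ≈ 38.66°
|L| = 100 · 6432.4 / 11454 ≈ 56.159
Gain = 20 log₁₀(56.159) ≈ 34.99 dB
∠L = 173.57° − 102.09° = 71.48°

At s = jω = j177:
zero (s+1): 1 + j177 → |·| = √(1²+177²) = √31330 ≈ 177, ∠ = arctan(177/1) ≈ 89.68°
zero (s+8): 8 + j177 → |·| = √(8²+177²) = √31393 ≈ 177.18, ∠ = arctan(177/8) ≈ 87.41°
pole (s+40): 40 + j177 → |·| = √(40²+177²) = √32929 ≈ 181.46, ∠ = arctan(177/40) ≈ 77.27°
pole (s+100): 100 + j177 → |·| = √(100²+177²) = √41329 ≈ 203.3, ∠ = arctan(177/100) ≈ 60.53°
|L| = 100 · 31361 / 36891 ≈ 85.01
Gain = 20 log₁₀(85.01) ≈ 38.59 dB
∠L = 177.09° − 137.80° = 39.29°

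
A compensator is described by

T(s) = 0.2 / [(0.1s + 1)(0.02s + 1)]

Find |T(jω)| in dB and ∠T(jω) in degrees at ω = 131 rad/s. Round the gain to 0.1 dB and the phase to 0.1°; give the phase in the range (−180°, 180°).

-45.3 dB, -154.7°

At ω = 131 rad/s:
pole (1 + j131·0.1) = 1 + j13.1 → |·| ≈ 13.138, ∠ ≈ 85.63°
pole (1 + j131·0.02) = 1 + j2.62 → |·| ≈ 2.8044, ∠ ≈ 69.11°
|T| = 0.2 · 1 / (13.138 · 2.8044) ≈ 0.0054283
Gain = 20 log₁₀(0.0054283) ≈ -45.31 dB
∠T = (0°) − (85.63° + 69.11°) = -154.74°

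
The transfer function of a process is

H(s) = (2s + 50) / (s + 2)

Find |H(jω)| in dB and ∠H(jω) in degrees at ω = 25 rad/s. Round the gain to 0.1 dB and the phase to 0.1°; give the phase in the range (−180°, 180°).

9.0 dB, -40.4°

Substitute s = j25:
Numerator: 2(j25) + 50 = 50 + j50
Denominator: (j25) + 2 = 2 + j25
|N| = √(50² + 50²) ≈ 70.711, ∠N ≈ 45.00°
|D| = √(2² + 25²) ≈ 25.08, ∠D ≈ 85.43°
|H| = 70.711 / 25.08 ≈ 2.8194
Gain = 20 log₁₀(2.8194) ≈ 9.00 dB
∠H = 45.00° − 85.43° = -40.43°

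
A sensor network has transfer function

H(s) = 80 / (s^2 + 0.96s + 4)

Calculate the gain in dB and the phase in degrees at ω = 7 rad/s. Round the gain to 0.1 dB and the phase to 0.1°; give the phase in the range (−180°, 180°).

4.9 dB, -171.5°

At s = jω = j7:
quadratic: (j7)² + 0.96·j7 + 4 = -45 + j6.72 → |·| ≈ 45.499, ∠ ≈ 171.51°
|H| = 80 / 45.499 ≈ 1.7583
Gain = 20 log₁₀(1.7583) ≈ 4.90 dB
∠H = 0.00° − 171.51° = -171.51°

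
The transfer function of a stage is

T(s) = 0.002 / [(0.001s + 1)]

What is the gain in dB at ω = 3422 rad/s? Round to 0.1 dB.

-65.0 dB

At ω = 3422 rad/s:
pole (1 + j3422·0.001) = 1 + j3.422 → |·| ≈ 3.5651, ∠ ≈ 73.71°
|T| = 0.002 · 1 / (3.5651) ≈ 0.00056099
Gain = 20 log₁₀(0.00056099) ≈ -65.02 dB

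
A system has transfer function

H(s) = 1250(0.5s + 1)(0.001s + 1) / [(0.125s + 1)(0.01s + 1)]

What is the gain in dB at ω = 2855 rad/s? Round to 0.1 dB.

At ω = 2855 rad/s:
zero (1 + j2855·0.5) = 1 + j1427.5 → |·| ≈ 1427.5, ∠ ≈ 89.96°
zero (1 + j2855·0.001) = 1 + j2.855 → |·| ≈ 3.0251, ∠ ≈ 70.70°
pole (1 + j2855·0.125) = 1 + j356.875 → |·| ≈ 356.88, ∠ ≈ 89.84°
pole (1 + j2855·0.01) = 1 + j28.55 → |·| ≈ 28.568, ∠ ≈ 87.99°
|H| = 1250 · 1427.5 · 3.0251 / (356.88 · 28.568) ≈ 529.45
Gain = 20 log₁₀(529.45) ≈ 54.48 dB

54.5 dB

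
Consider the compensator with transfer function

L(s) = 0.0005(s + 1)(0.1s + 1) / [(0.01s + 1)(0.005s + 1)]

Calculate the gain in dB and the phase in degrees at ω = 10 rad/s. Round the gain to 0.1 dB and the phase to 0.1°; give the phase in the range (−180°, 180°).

-43.0 dB, 120.7°

At ω = 10 rad/s:
zero (1 + j10·1) = 1 + j10 → |·| ≈ 10.05, ∠ ≈ 84.29°
zero (1 + j10·0.1) = 1 + j1 → |·| ≈ 1.4142, ∠ ≈ 45.00°
pole (1 + j10·0.01) = 1 + j0.1 → |·| ≈ 1.005, ∠ ≈ 5.71°
pole (1 + j10·0.005) = 1 + j0.05 → |·| ≈ 1.0012, ∠ ≈ 2.86°
|L| = 0.0005 · 10.05 · 1.4142 / (1.005 · 1.0012) ≈ 0.0070625
Gain = 20 log₁₀(0.0070625) ≈ -43.02 dB
∠L = (84.29° + 45.00°) − (5.71° + 2.86°) = 120.72°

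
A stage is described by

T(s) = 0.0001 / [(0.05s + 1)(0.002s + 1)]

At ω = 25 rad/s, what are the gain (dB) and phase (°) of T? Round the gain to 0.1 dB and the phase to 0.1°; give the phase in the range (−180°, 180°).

-84.1 dB, -54.2°

At ω = 25 rad/s:
pole (1 + j25·0.05) = 1 + j1.25 → |·| ≈ 1.6008, ∠ ≈ 51.34°
pole (1 + j25·0.002) = 1 + j0.05 → |·| ≈ 1.0012, ∠ ≈ 2.86°
|T| = 0.0001 · 1 / (1.6008 · 1.0012) ≈ 6.2394e-05
Gain = 20 log₁₀(6.2394e-05) ≈ -84.10 dB
∠T = (0°) − (51.34° + 2.86°) = -54.20°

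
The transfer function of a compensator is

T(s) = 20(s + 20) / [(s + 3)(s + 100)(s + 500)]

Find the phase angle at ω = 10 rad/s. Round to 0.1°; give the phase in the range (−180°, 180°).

At s = jω = j10:
zero (s+20): 20 + j10 → |·| = √(20²+10²) = √500 ≈ 22.361, ∠ = arctan(10/20) ≈ 26.57°
pole (s+3): 3 + j10 → |·| = √(3²+10²) = √109 ≈ 10.44, ∠ = arctan(10/3) ≈ 73.30°
pole (s+100): 100 + j10 → |·| = √(100²+10²) = √10100 ≈ 100.5, ∠ = arctan(10/100) ≈ 5.71°
pole (s+500): 500 + j10 → |·| = √(500²+10²) = √250100 ≈ 500.1, ∠ = arctan(10/500) ≈ 1.15°
∠T = 26.57° − 80.16° = -53.59°

-53.6°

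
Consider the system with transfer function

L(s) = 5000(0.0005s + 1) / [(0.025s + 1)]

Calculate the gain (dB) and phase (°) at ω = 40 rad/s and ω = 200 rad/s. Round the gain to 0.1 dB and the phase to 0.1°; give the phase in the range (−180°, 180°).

At ω = 40 rad/s:
zero (1 + j40·0.0005) = 1 + j0.02 → |·| ≈ 1.0002, ∠ ≈ 1.15°
pole (1 + j40·0.025) = 1 + j1 → |·| ≈ 1.4142, ∠ ≈ 45.00°
|L| = 5000 · 1.0002 / (1.4142) ≈ 3536.3
Gain = 20 log₁₀(3536.3) ≈ 70.97 dB
∠L = (1.15°) − (45.00°) = -43.85°

At ω = 200 rad/s:
zero (1 + j200·0.0005) = 1 + j0.1 → |·| ≈ 1.005, ∠ ≈ 5.71°
pole (1 + j200·0.025) = 1 + j5 → |·| ≈ 5.099, ∠ ≈ 78.69°
|L| = 5000 · 1.005 / (5.099) ≈ 985.49
Gain = 20 log₁₀(985.49) ≈ 59.87 dB
∠L = (5.71°) − (78.69°) = -72.98°

ω = 40: 71.0 dB, -43.9°; ω = 200: 59.9 dB, -73.0°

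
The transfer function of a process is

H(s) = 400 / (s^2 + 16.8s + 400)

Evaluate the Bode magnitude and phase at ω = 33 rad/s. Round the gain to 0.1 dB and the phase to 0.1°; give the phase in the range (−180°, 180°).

-6.9 dB, -141.2°

At s = jω = j33:
quadratic: (j33)² + 16.8·j33 + 400 = -689 + j554.4 → |·| ≈ 884.35, ∠ ≈ 141.18°
|H| = 400 / 884.35 ≈ 0.45231
Gain = 20 log₁₀(0.45231) ≈ -6.89 dB
∠H = 0.00° − 141.18° = -141.18°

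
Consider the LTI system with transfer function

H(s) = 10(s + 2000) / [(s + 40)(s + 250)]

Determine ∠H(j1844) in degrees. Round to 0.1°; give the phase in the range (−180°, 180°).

-128.4°

At s = jω = j1844:
zero (s+2000): 2000 + j1844 → |·| = √(2000²+1844²) = √7400336 ≈ 2720.4, ∠ = arctan(1844/2000) ≈ 42.68°
pole (s+40): 40 + j1844 → |·| = √(40²+1844²) = √3401936 ≈ 1844.4, ∠ = arctan(1844/40) ≈ 88.76°
pole (s+250): 250 + j1844 → |·| = √(250²+1844²) = √3462836 ≈ 1860.9, ∠ = arctan(1844/250) ≈ 82.28°
∠H = 42.68° − 171.04° = -128.36°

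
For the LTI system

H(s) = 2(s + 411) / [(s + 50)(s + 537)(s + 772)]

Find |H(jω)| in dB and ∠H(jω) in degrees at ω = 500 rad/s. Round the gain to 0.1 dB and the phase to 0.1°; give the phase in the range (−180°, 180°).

At s = jω = j500:
zero (s+411): 411 + j500 → |·| = √(411²+500²) = √418921 ≈ 647.24, ∠ = arctan(500/411) ≈ 50.58°
pole (s+50): 50 + j500 → |·| = √(50²+500²) = √252500 ≈ 502.49, ∠ = arctan(500/50) ≈ 84.29°
pole (s+537): 537 + j500 → |·| = √(537²+500²) = √538369 ≈ 733.74, ∠ = arctan(500/537) ≈ 42.96°
pole (s+772): 772 + j500 → |·| = √(772²+500²) = √845984 ≈ 919.77, ∠ = arctan(500/772) ≈ 32.93°
|H| = 2 · 647.24 / 3.3912e+08 ≈ 3.8172e-06
Gain = 20 log₁₀(3.8172e-06) ≈ -108.37 dB
∠H = 50.58° − 160.18° = -109.60°

-108.4 dB, -109.6°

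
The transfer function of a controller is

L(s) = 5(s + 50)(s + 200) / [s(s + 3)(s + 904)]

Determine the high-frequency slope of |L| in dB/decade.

-20 dB/decade

Each pole contributes −20 dB/decade at high frequency; each zero contributes +20 dB/decade.
Net: 2 zero(s) − 3 pole(s) → -20 dB/decade.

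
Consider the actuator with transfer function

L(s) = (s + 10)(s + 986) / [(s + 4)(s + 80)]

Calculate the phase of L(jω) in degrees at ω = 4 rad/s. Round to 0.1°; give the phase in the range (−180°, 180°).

At s = jω = j4:
zero (s+10): 10 + j4 → |·| = √(10²+4²) = √116 ≈ 10.77, ∠ = arctan(4/10) ≈ 21.80°
zero (s+986): 986 + j4 → |·| = √(986²+4²) = √972212 ≈ 986.01, ∠ = arctan(4/986) ≈ 0.23°
pole (s+4): 4 + j4 → |·| = √(4²+4²) = √32 ≈ 5.6569, ∠ = arctan(4/4) ≈ 45.00°
pole (s+80): 80 + j4 → |·| = √(80²+4²) = √6416 ≈ 80.1, ∠ = arctan(4/80) ≈ 2.86°
∠L = 22.03° − 47.86° = -25.83°

-25.8°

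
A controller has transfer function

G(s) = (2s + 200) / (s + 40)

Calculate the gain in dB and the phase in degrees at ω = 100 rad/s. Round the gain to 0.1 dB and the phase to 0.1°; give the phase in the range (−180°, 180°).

8.4 dB, -23.2°

Substitute s = j100:
Numerator: 2(j100) + 200 = 200 + j200
Denominator: (j100) + 40 = 40 + j100
|N| = √(200² + 200²) ≈ 282.84, ∠N ≈ 45.00°
|D| = √(40² + 100²) ≈ 107.7, ∠D ≈ 68.20°
|G| = 282.84 / 107.7 ≈ 2.6262
Gain = 20 log₁₀(2.6262) ≈ 8.39 dB
∠G = 45.00° − 68.20° = -23.20°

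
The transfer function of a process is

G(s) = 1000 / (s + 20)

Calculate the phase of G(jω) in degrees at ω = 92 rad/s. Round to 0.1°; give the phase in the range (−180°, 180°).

Substitute s = j92:
Numerator: 1000 = 1000 + j0
Denominator: (j92) + 20 = 20 + j92
|N| = √(1000² + 0²) ≈ 1000, ∠N ≈ 0.00°
|D| = √(20² + 92²) ≈ 94.149, ∠D ≈ 77.74°
∠G = 0.00° − 77.74° = -77.74°

-77.7°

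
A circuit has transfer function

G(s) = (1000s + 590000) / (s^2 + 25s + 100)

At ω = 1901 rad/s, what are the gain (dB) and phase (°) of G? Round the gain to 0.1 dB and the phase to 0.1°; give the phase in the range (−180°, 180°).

Substitute s = j1901:
Numerator: 1000(j1901) + 590000 = 590000 + j1901000
Denominator: (j1901)^2 + 25(j1901) + 100 = -3613701 + j47525
|N| = √(590000² + 1901000²) ≈ 1.9905e+06, ∠N ≈ 72.76°
|D| = √(3613701² + 47525²) ≈ 3.614e+06, ∠D ≈ 179.25°
|G| = 1.9905e+06 / 3.614e+06 ≈ 0.55077
Gain = 20 log₁₀(0.55077) ≈ -5.18 dB
∠G = 72.76° − 179.25° = -106.49°

-5.2 dB, -106.5°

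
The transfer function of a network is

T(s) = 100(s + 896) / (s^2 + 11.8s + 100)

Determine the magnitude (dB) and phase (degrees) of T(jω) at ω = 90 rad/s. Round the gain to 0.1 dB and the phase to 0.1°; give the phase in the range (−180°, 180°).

21.0 dB, -166.7°

At s = jω = j90:
zero (s+896): 896 + j90 → |·| = √(896²+90²) = √810916 ≈ 900.51, ∠ = arctan(90/896) ≈ 5.74°
quadratic: (j90)² + 11.8·j90 + 100 = -8000 + j1062 → |·| ≈ 8070.2, ∠ ≈ 172.44°
|T| = 100 · 900.51 / 8070.2 ≈ 11.158
Gain = 20 log₁₀(11.158) ≈ 20.95 dB
∠T = 5.74° − 172.44° = -166.70°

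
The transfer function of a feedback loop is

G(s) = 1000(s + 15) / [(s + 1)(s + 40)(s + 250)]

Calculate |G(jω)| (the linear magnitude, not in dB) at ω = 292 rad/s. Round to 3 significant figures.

0.00884

At s = jω = j292:
zero (s+15): 15 + j292 → |·| = √(15²+292²) = √85489 ≈ 292.39, ∠ = arctan(292/15) ≈ 87.06°
pole (s+1): 1 + j292 → |·| = √(1²+292²) = √85265 ≈ 292, ∠ = arctan(292/1) ≈ 89.80°
pole (s+40): 40 + j292 → |·| = √(40²+292²) = √86864 ≈ 294.73, ∠ = arctan(292/40) ≈ 82.20°
pole (s+250): 250 + j292 → |·| = √(250²+292²) = √147764 ≈ 384.4, ∠ = arctan(292/250) ≈ 49.43°
|G| = 1000 · 292.39 / 3.3082e+07 ≈ 0.0088383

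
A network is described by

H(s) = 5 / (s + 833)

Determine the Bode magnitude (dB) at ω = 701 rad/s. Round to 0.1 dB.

-46.8 dB

Substitute s = j701:
Numerator: 5 = 5 + j0
Denominator: (j701) + 833 = 833 + j701
|N| = √(5² + 0²) ≈ 5, ∠N ≈ 0.00°
|D| = √(833² + 701²) ≈ 1088.7, ∠D ≈ 40.08°
|H| = 5 / 1088.7 ≈ 0.0045926
Gain = 20 log₁₀(0.0045926) ≈ -46.76 dB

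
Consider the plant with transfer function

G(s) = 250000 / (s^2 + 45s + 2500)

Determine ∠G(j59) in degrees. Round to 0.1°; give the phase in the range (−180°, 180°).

At s = jω = j59:
quadratic: (j59)² + 45·j59 + 2500 = -981 + j2655 → |·| ≈ 2830.4, ∠ ≈ 110.28°
∠G = 0.00° − 110.28° = -110.28°

-110.3°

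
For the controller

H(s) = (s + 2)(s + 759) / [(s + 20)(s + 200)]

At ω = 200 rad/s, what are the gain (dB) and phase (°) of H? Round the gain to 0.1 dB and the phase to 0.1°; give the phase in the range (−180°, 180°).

8.8 dB, -25.1°

At s = jω = j200:
zero (s+2): 2 + j200 → |·| = √(2²+200²) = √40004 ≈ 200.01, ∠ = arctan(200/2) ≈ 89.43°
zero (s+759): 759 + j200 → |·| = √(759²+200²) = √616081 ≈ 784.91, ∠ = arctan(200/759) ≈ 14.76°
pole (s+20): 20 + j200 → |·| = √(20²+200²) = √40400 ≈ 201, ∠ = arctan(200/20) ≈ 84.29°
pole (s+200): 200 + j200 → |·| = √(200²+200²) = √80000 ≈ 282.84, ∠ = arctan(200/200) ≈ 45.00°
|H| = 1 · 1.5699e+05 / 56851 ≈ 2.7614
Gain = 20 log₁₀(2.7614) ≈ 8.82 dB
∠H = 104.19° − 129.29° = -25.10°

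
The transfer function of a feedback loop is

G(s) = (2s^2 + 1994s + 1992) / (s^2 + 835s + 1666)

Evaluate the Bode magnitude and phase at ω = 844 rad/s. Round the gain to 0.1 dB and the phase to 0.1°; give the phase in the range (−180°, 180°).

Substitute s = j844:
Numerator: 2(j844)^2 + 1994(j844) + 1992 = -1422680 + j1682936
Denominator: (j844)^2 + 835(j844) + 1666 = -710670 + j704740
|N| = √(1422680² + 1682936²) ≈ 2.2037e+06, ∠N ≈ 130.21°
|D| = √(710670² + 704740²) ≈ 1.0009e+06, ∠D ≈ 135.24°
|G| = 2.2037e+06 / 1.0009e+06 ≈ 2.2017
Gain = 20 log₁₀(2.2017) ≈ 6.86 dB
∠G = 130.21° − 135.24° = -5.03°

6.9 dB, -5.0°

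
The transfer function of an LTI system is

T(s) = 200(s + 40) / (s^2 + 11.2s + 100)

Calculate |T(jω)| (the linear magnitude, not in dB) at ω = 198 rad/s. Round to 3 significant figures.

1.03

At s = jω = j198:
zero (s+40): 40 + j198 → |·| = √(40²+198²) = √40804 ≈ 202, ∠ = arctan(198/40) ≈ 78.58°
quadratic: (j198)² + 11.2·j198 + 100 = -39104 + j2217.6 → |·| ≈ 39167, ∠ ≈ 176.75°
|T| = 200 · 202 / 39167 ≈ 1.0315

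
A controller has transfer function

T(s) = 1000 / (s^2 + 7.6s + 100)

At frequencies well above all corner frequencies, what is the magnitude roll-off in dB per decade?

-40 dB/decade

Each pole contributes −20 dB/decade at high frequency; each zero contributes +20 dB/decade.
Net: 0 zero(s) − 2 pole(s) → -40 dB/decade.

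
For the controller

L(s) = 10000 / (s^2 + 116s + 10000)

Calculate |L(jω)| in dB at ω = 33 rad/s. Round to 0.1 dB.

0.3 dB

At s = jω = j33:
quadratic: (j33)² + 116·j33 + 10000 = 8911 + j3828 → |·| ≈ 9698.4, ∠ ≈ 23.25°
|L| = 10000 / 9698.4 ≈ 1.0311
Gain = 20 log₁₀(1.0311) ≈ 0.27 dB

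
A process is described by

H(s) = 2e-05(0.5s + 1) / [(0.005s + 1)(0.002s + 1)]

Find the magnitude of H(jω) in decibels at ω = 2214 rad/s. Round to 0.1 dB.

At ω = 2214 rad/s:
zero (1 + j2214·0.5) = 1 + j1107 → |·| ≈ 1107, ∠ ≈ 89.95°
pole (1 + j2214·0.005) = 1 + j11.07 → |·| ≈ 11.115, ∠ ≈ 84.84°
pole (1 + j2214·0.002) = 1 + j4.428 → |·| ≈ 4.5395, ∠ ≈ 77.27°
|H| = 2e-05 · 1107 / (11.115 · 4.5395) ≈ 0.00043879
Gain = 20 log₁₀(0.00043879) ≈ -67.15 dB

-67.2 dB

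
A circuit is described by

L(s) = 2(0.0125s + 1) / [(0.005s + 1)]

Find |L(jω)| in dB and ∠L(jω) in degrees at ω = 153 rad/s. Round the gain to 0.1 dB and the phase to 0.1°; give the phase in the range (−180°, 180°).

10.7 dB, 25.0°

At ω = 153 rad/s:
zero (1 + j153·0.0125) = 1 + j1.9125 → |·| ≈ 2.1582, ∠ ≈ 62.40°
pole (1 + j153·0.005) = 1 + j0.765 → |·| ≈ 1.2591, ∠ ≈ 37.42°
|L| = 2 · 2.1582 / (1.2591) ≈ 3.4282
Gain = 20 log₁₀(3.4282) ≈ 10.70 dB
∠L = (62.40°) − (37.42°) = 24.98°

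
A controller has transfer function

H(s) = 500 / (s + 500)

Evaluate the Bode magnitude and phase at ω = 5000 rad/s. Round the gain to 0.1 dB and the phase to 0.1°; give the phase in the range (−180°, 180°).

Substitute s = j5000:
Numerator: 500 = 500 + j0
Denominator: (j5000) + 500 = 500 + j5000
|N| = √(500² + 0²) ≈ 500, ∠N ≈ 0.00°
|D| = √(500² + 5000²) ≈ 5024.9, ∠D ≈ 84.29°
|H| = 500 / 5024.9 ≈ 0.099504
Gain = 20 log₁₀(0.099504) ≈ -20.04 dB
∠H = 0.00° − 84.29° = -84.29°

-20.0 dB, -84.3°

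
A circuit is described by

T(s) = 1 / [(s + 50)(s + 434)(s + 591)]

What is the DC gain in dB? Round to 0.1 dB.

T(0) = 1 / (50·434·591) ≈ 7.7975e-08
20 log₁₀(7.7975e-08) ≈ -142.16 dB

-142.2 dB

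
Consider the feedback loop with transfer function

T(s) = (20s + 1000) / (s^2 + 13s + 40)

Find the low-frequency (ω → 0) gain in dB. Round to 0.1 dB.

T(0) = 1000 / 40 = 25
20 log₁₀(25) ≈ 27.96 dB

28.0 dB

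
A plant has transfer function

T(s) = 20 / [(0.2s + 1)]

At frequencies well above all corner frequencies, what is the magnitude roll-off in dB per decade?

Each pole contributes −20 dB/decade at high frequency; each zero contributes +20 dB/decade.
Net: 0 zero(s) − 1 pole(s) → -20 dB/decade.

-20 dB/decade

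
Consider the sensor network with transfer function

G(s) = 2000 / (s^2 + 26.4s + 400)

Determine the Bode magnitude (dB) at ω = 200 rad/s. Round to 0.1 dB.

At s = jω = j200:
quadratic: (j200)² + 26.4·j200 + 400 = -39600 + j5280 → |·| ≈ 39950, ∠ ≈ 172.41°
|G| = 2000 / 39950 ≈ 0.050063
Gain = 20 log₁₀(0.050063) ≈ -26.01 dB

-26.0 dB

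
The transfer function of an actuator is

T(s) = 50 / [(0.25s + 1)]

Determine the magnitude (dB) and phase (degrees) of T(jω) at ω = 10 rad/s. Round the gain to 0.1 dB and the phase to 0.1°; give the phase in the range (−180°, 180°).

At ω = 10 rad/s:
pole (1 + j10·0.25) = 1 + j2.5 → |·| ≈ 2.6926, ∠ ≈ 68.20°
|T| = 50 · 1 / (2.6926) ≈ 18.569
Gain = 20 log₁₀(18.569) ≈ 25.38 dB
∠T = (0°) − (68.20°) = -68.20°

25.4 dB, -68.2°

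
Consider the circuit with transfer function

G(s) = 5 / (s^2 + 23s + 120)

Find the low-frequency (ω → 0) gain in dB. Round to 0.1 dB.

G(0) = 5 / 120 ≈ 0.041667
20 log₁₀(0.041667) ≈ -27.60 dB

-27.6 dB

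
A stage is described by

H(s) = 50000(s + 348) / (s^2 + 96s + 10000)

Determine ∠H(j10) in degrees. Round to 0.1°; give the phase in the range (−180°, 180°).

At s = jω = j10:
zero (s+348): 348 + j10 → |·| = √(348²+10²) = √121204 ≈ 348.14, ∠ = arctan(10/348) ≈ 1.65°
quadratic: (j10)² + 96·j10 + 10000 = 9900 + j960 → |·| ≈ 9946.4, ∠ ≈ 5.54°
∠H = 1.65° − 5.54° = -3.89°

-3.9°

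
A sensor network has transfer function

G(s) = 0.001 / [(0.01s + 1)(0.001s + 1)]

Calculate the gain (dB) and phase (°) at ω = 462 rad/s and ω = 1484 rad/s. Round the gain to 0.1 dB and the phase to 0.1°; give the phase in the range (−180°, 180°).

ω = 462: -74.3 dB, -102.6°; ω = 1484: -88.5 dB, -142.2°

At ω = 462 rad/s:
pole (1 + j462·0.01) = 1 + j4.62 → |·| ≈ 4.727, ∠ ≈ 77.79°
pole (1 + j462·0.001) = 1 + j0.462 → |·| ≈ 1.1016, ∠ ≈ 24.80°
|G| = 0.001 · 1 / (4.727 · 1.1016) ≈ 0.00019204
Gain = 20 log₁₀(0.00019204) ≈ -74.33 dB
∠G = (0°) − (77.79° + 24.80°) = -102.59°

At ω = 1484 rad/s:
pole (1 + j1484·0.01) = 1 + j14.84 → |·| ≈ 14.874, ∠ ≈ 86.14°
pole (1 + j1484·0.001) = 1 + j1.484 → |·| ≈ 1.7895, ∠ ≈ 56.03°
|G| = 0.001 · 1 / (14.874 · 1.7895) ≈ 3.757e-05
Gain = 20 log₁₀(3.757e-05) ≈ -88.50 dB
∠G = (0°) − (86.14° + 56.03°) = -142.17°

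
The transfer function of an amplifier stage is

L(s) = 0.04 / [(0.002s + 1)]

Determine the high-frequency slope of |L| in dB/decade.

Each pole contributes −20 dB/decade at high frequency; each zero contributes +20 dB/decade.
Net: 0 zero(s) − 1 pole(s) → -20 dB/decade.

-20 dB/decade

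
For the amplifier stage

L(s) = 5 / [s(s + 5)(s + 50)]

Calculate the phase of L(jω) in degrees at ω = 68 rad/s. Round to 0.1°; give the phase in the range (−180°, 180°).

130.5°

At s = jω = j68:
pole (s+5): 5 + j68 → |·| = √(5²+68²) = √4649 ≈ 68.184, ∠ = arctan(68/5) ≈ 85.79°
pole (s+50): 50 + j68 → |·| = √(50²+68²) = √7124 ≈ 84.404, ∠ = arctan(68/50) ≈ 53.67°
pole at origin: |s| = 68, ∠ = 90.00° (in denominator)
∠L = 0.00° − 229.46° = -229.46° ≡ 130.54° (principal value)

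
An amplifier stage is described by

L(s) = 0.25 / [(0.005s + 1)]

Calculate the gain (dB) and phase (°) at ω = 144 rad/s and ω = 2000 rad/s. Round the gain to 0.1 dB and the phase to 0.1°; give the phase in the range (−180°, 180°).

ω = 144: -13.9 dB, -35.8°; ω = 2000: -32.1 dB, -84.3°

At ω = 144 rad/s:
pole (1 + j144·0.005) = 1 + j0.72 → |·| ≈ 1.2322, ∠ ≈ 35.75°
|L| = 0.25 · 1 / (1.2322) ≈ 0.20289
Gain = 20 log₁₀(0.20289) ≈ -13.85 dB
∠L = (0°) − (35.75°) = -35.75°

At ω = 2000 rad/s:
pole (1 + j2000·0.005) = 1 + j10 → |·| ≈ 10.05, ∠ ≈ 84.29°
|L| = 0.25 · 1 / (10.05) ≈ 0.024876
Gain = 20 log₁₀(0.024876) ≈ -32.08 dB
∠L = (0°) − (84.29°) = -84.29°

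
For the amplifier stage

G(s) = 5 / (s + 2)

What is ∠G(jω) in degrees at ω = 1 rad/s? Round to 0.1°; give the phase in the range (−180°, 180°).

Substitute s = j1:
Numerator: 5 = 5 + j0
Denominator: (j1) + 2 = 2 + j1
|N| = √(5² + 0²) ≈ 5, ∠N ≈ 0.00°
|D| = √(2² + 1²) ≈ 2.2361, ∠D ≈ 26.57°
∠G = 0.00° − 26.57° = -26.57°

-26.6°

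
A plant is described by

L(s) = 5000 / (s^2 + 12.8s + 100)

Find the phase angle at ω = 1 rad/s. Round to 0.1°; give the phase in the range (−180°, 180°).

-7.4°

At s = jω = j1:
quadratic: (j1)² + 12.8·j1 + 100 = 99 + j12.8 → |·| ≈ 99.824, ∠ ≈ 7.37°
∠L = 0.00° − 7.37° = -7.37°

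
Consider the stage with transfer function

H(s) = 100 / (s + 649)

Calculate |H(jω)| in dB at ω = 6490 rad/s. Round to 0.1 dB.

Substitute s = j6490:
Numerator: 100 = 100 + j0
Denominator: (j6490) + 649 = 649 + j6490
|N| = √(100² + 0²) ≈ 100, ∠N ≈ 0.00°
|D| = √(649² + 6490²) ≈ 6522.4, ∠D ≈ 84.29°
|H| = 100 / 6522.4 ≈ 0.015332
Gain = 20 log₁₀(0.015332) ≈ -36.29 dB

-36.3 dB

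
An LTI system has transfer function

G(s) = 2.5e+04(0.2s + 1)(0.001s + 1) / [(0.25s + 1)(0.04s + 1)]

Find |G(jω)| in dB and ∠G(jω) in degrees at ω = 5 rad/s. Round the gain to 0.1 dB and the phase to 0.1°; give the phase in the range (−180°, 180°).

86.7 dB, -17.4°

At ω = 5 rad/s:
zero (1 + j5·0.2) = 1 + j1 → |·| ≈ 1.4142, ∠ ≈ 45.00°
zero (1 + j5·0.001) = 1 + j0.005 → |·| ≈ 1, ∠ ≈ 0.29°
pole (1 + j5·0.25) = 1 + j1.25 → |·| ≈ 1.6008, ∠ ≈ 51.34°
pole (1 + j5·0.04) = 1 + j0.2 → |·| ≈ 1.0198, ∠ ≈ 11.31°
|G| = 2.5e+04 · 1.4142 · 1 / (1.6008 · 1.0198) ≈ 21657
Gain = 20 log₁₀(21657) ≈ 86.71 dB
∠G = (45.00° + 0.29°) − (51.34° + 11.31°) = -17.36°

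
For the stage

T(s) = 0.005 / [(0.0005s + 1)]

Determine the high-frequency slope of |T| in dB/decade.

Each pole contributes −20 dB/decade at high frequency; each zero contributes +20 dB/decade.
Net: 0 zero(s) − 1 pole(s) → -20 dB/decade.

-20 dB/decade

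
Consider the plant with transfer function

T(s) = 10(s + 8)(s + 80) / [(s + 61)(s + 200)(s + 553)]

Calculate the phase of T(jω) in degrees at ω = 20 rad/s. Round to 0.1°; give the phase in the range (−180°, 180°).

At s = jω = j20:
zero (s+8): 8 + j20 → |·| = √(8²+20²) = √464 ≈ 21.541, ∠ = arctan(20/8) ≈ 68.20°
zero (s+80): 80 + j20 → |·| = √(80²+20²) = √6800 ≈ 82.462, ∠ = arctan(20/80) ≈ 14.04°
pole (s+61): 61 + j20 → |·| = √(61²+20²) = √4121 ≈ 64.195, ∠ = arctan(20/61) ≈ 18.15°
pole (s+200): 200 + j20 → |·| = √(200²+20²) = √40400 ≈ 201, ∠ = arctan(20/200) ≈ 5.71°
pole (s+553): 553 + j20 → |·| = √(553²+20²) = √306209 ≈ 553.36, ∠ = arctan(20/553) ≈ 2.07°
∠T = 82.24° − 25.93° = 56.31°

56.3°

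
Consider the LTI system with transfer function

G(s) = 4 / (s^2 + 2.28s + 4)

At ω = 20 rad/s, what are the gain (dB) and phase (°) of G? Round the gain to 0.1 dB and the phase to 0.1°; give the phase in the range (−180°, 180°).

-40.0 dB, -173.4°

At s = jω = j20:
quadratic: (j20)² + 2.28·j20 + 4 = -396 + j45.6 → |·| ≈ 398.62, ∠ ≈ 173.43°
|G| = 4 / 398.62 ≈ 0.010035
Gain = 20 log₁₀(0.010035) ≈ -39.97 dB
∠G = 0.00° − 173.43° = -173.43°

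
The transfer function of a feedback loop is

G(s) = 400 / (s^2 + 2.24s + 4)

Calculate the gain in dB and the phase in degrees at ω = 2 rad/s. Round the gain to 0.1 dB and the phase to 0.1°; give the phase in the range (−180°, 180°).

At s = jω = j2:
quadratic: (j2)² + 2.24·j2 + 4 = 0 + j4.48 → |·| ≈ 4.48, ∠ ≈ 90.00°
|G| = 400 / 4.48 ≈ 89.286
Gain = 20 log₁₀(89.286) ≈ 39.02 dB
∠G = 0.00° − 90.00° = -90.00°

39.0 dB, -90.0°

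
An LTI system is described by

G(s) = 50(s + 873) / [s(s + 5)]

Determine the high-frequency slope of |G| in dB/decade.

Each pole contributes −20 dB/decade at high frequency; each zero contributes +20 dB/decade.
Net: 1 zero(s) − 2 pole(s) → -20 dB/decade.

-20 dB/decade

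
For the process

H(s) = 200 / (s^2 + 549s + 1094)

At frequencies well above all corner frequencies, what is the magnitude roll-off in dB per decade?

Each pole contributes −20 dB/decade at high frequency; each zero contributes +20 dB/decade.
Net: 0 zero(s) − 2 pole(s) → -40 dB/decade.

-40 dB/decade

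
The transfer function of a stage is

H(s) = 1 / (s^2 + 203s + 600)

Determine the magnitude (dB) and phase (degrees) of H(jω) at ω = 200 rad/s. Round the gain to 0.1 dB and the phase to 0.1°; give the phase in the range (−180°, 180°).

Substitute s = j200:
Numerator: 1 = 1 + j0
Denominator: (j200)^2 + 203(j200) + 600 = -39400 + j40600
|N| = √(1² + 0²) ≈ 1, ∠N ≈ 0.00°
|D| = √(39400² + 40600²) ≈ 56575, ∠D ≈ 134.14°
|H| = 1 / 56575 ≈ 1.7676e-05
Gain = 20 log₁₀(1.7676e-05) ≈ -95.05 dB
∠H = 0.00° − 134.14° = -134.14°

-95.1 dB, -134.1°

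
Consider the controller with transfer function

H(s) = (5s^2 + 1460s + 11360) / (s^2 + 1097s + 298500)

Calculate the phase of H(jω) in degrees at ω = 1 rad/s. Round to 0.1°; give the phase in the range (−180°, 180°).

7.1°

Substitute s = j1:
Numerator: 5(j1)^2 + 1460(j1) + 11360 = 11355 + j1460
Denominator: (j1)^2 + 1097(j1) + 298500 = 298499 + j1097
|N| = √(11355² + 1460²) ≈ 11448, ∠N ≈ 7.33°
|D| = √(298499² + 1097²) ≈ 2.985e+05, ∠D ≈ 0.21°
∠H = 7.33° − 0.21° = 7.12°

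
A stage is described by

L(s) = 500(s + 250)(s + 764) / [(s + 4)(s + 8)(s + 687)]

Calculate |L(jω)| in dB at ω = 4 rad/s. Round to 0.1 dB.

68.8 dB

At s = jω = j4:
zero (s+250): 250 + j4 → |·| = √(250²+4²) = √62516 ≈ 250.03, ∠ = arctan(4/250) ≈ 0.92°
zero (s+764): 764 + j4 → |·| = √(764²+4²) = √583712 ≈ 764.01, ∠ = arctan(4/764) ≈ 0.30°
pole (s+4): 4 + j4 → |·| = √(4²+4²) = √32 ≈ 5.6569, ∠ = arctan(4/4) ≈ 45.00°
pole (s+8): 8 + j4 → |·| = √(8²+4²) = √80 ≈ 8.9443, ∠ = arctan(4/8) ≈ 26.57°
pole (s+687): 687 + j4 → |·| = √(687²+4²) = √471985 ≈ 687.01, ∠ = arctan(4/687) ≈ 0.33°
|L| = 500 · 1.9103e+05 / 34761 ≈ 2747.8
Gain = 20 log₁₀(2747.8) ≈ 68.78 dB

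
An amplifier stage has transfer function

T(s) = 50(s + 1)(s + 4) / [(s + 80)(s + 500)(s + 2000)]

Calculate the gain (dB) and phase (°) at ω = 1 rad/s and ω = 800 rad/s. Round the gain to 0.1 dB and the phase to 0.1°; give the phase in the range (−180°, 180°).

ω = 1: -108.8 dB, 58.2°; ω = 800: -34.2 dB, 15.6°

At s = jω = j1:
zero (s+1): 1 + j1 → |·| = √(1²+1²) = √2 ≈ 1.4142, ∠ = arctan(1/1) ≈ 45.00°
zero (s+4): 4 + j1 → |·| = √(4²+1²) = √17 ≈ 4.1231, ∠ = arctan(1/4) ≈ 14.04°
pole (s+80): 80 + j1 → |·| = √(80²+1²) = √6401 ≈ 80.006, ∠ = arctan(1/80) ≈ 0.72°
pole (s+500): 500 + j1 → |·| = √(500²+1²) = √250001 ≈ 500, ∠ = arctan(1/500) ≈ 0.11°
pole (s+2000): 2000 + j1 → |·| = √(2000²+1²) = √4000001 ≈ 2000, ∠ = arctan(1/2000) ≈ 0.03°
|T| = 50 · 5.8309 / 8.0006e+07 ≈ 3.644e-06
Gain = 20 log₁₀(3.644e-06) ≈ -108.77 dB
∠T = 59.04° − 0.86° = 58.18°

At s = jω = j800:
zero (s+1): 1 + j800 → |·| = √(1²+800²) = √640001 ≈ 800, ∠ = arctan(800/1) ≈ 89.93°
zero (s+4): 4 + j800 → |·| = √(4²+800²) = √640016 ≈ 800.01, ∠ = arctan(800/4) ≈ 89.71°
pole (s+80): 80 + j800 → |·| = √(80²+800²) = √646400 ≈ 803.99, ∠ = arctan(800/80) ≈ 84.29°
pole (s+500): 500 + j800 → |·| = √(500²+800²) = √890000 ≈ 943.4, ∠ = arctan(800/500) ≈ 57.99°
pole (s+2000): 2000 + j800 → |·| = √(2000²+800²) = √4640000 ≈ 2154.1, ∠ = arctan(800/2000) ≈ 21.80°
|T| = 50 · 6.4001e+05 / 1.6339e+09 ≈ 0.019585
Gain = 20 log₁₀(0.019585) ≈ -34.16 dB
∠T = 179.64° − 164.08° = 15.56°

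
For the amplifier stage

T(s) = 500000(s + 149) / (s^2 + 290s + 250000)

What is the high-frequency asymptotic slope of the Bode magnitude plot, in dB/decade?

-20 dB/decade

Each pole contributes −20 dB/decade at high frequency; each zero contributes +20 dB/decade.
Net: 1 zero(s) − 2 pole(s) → -20 dB/decade.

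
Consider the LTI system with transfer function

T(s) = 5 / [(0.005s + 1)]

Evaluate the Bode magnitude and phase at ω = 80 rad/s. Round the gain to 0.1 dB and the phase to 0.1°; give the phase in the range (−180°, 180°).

13.3 dB, -21.8°

At ω = 80 rad/s:
pole (1 + j80·0.005) = 1 + j0.4 → |·| ≈ 1.077, ∠ ≈ 21.80°
|T| = 5 · 1 / (1.077) ≈ 4.6425
Gain = 20 log₁₀(4.6425) ≈ 13.34 dB
∠T = (0°) − (21.80°) = -21.80°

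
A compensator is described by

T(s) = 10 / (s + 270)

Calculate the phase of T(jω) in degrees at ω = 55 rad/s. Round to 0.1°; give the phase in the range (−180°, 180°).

Substitute s = j55:
Numerator: 10 = 10 + j0
Denominator: (j55) + 270 = 270 + j55
|N| = √(10² + 0²) ≈ 10, ∠N ≈ 0.00°
|D| = √(270² + 55²) ≈ 275.54, ∠D ≈ 11.51°
∠T = 0.00° − 11.51° = -11.51°

-11.5°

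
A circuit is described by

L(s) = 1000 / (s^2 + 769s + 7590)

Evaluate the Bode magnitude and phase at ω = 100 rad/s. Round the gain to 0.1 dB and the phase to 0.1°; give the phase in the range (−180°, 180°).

Substitute s = j100:
Numerator: 1000 = 1000 + j0
Denominator: (j100)^2 + 769(j100) + 7590 = -2410 + j76900
|N| = √(1000² + 0²) ≈ 1000, ∠N ≈ 0.00°
|D| = √(2410² + 76900²) ≈ 76938, ∠D ≈ 91.80°
|L| = 1000 / 76938 ≈ 0.012997
Gain = 20 log₁₀(0.012997) ≈ -37.72 dB
∠L = 0.00° − 91.80° = -91.80°

-37.7 dB, -91.8°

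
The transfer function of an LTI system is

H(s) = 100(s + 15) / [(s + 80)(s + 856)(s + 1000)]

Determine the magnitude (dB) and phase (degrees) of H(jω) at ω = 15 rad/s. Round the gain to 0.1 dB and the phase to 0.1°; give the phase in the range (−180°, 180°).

At s = jω = j15:
zero (s+15): 15 + j15 → |·| = √(15²+15²) = √450 ≈ 21.213, ∠ = arctan(15/15) ≈ 45.00°
pole (s+80): 80 + j15 → |·| = √(80²+15²) = √6625 ≈ 81.394, ∠ = arctan(15/80) ≈ 10.62°
pole (s+856): 856 + j15 → |·| = √(856²+15²) = √732961 ≈ 856.13, ∠ = arctan(15/856) ≈ 1.00°
pole (s+1000): 1000 + j15 → |·| = √(1000²+15²) = √1000225 ≈ 1000.1, ∠ = arctan(15/1000) ≈ 0.86°
|H| = 100 · 21.213 / 6.9691e+07 ≈ 3.0439e-05
Gain = 20 log₁₀(3.0439e-05) ≈ -90.33 dB
∠H = 45.00° − 12.48° = 32.52°

-90.3 dB, 32.5°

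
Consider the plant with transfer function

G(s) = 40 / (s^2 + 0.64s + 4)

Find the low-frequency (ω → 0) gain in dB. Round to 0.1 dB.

20.0 dB

G(0) = 40 / 4 = 10
20 log₁₀(10) ≈ 20.00 dB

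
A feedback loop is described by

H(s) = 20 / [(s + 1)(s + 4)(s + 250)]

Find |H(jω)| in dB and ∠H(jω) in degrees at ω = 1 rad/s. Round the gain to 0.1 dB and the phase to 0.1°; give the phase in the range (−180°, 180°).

-37.3 dB, -59.3°

At s = jω = j1:
pole (s+1): 1 + j1 → |·| = √(1²+1²) = √2 ≈ 1.4142, ∠ = arctan(1/1) ≈ 45.00°
pole (s+4): 4 + j1 → |·| = √(4²+1²) = √17 ≈ 4.1231, ∠ = arctan(1/4) ≈ 14.04°
pole (s+250): 250 + j1 → |·| = √(250²+1²) = √62501 ≈ 250, ∠ = arctan(1/250) ≈ 0.23°
|H| = 20 / 1457.7 ≈ 0.01372
Gain = 20 log₁₀(0.01372) ≈ -37.25 dB
∠H = 0.00° − 59.27° = -59.27°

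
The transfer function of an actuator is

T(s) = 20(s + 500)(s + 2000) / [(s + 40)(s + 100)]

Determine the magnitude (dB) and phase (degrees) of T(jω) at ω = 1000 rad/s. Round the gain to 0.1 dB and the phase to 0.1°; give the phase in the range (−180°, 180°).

At s = jω = j1000:
zero (s+500): 500 + j1000 → |·| = √(500²+1000²) = √1250000 ≈ 1118, ∠ = arctan(1000/500) ≈ 63.43°
zero (s+2000): 2000 + j1000 → |·| = √(2000²+1000²) = √5000000 ≈ 2236.1, ∠ = arctan(1000/2000) ≈ 26.57°
pole (s+40): 40 + j1000 → |·| = √(40²+1000²) = √1001600 ≈ 1000.8, ∠ = arctan(1000/40) ≈ 87.71°
pole (s+100): 100 + j1000 → |·| = √(100²+1000²) = √1010000 ≈ 1005, ∠ = arctan(1000/100) ≈ 84.29°
|T| = 20 · 2.5e+06 / 1.0058e+06 ≈ 49.712
Gain = 20 log₁₀(49.712) ≈ 33.93 dB
∠T = 90.00° − 172.00° = -82.00°

33.9 dB, -82.0°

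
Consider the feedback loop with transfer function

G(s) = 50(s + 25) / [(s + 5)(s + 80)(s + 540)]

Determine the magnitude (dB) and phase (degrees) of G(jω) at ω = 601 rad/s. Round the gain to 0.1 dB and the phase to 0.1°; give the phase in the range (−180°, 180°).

At s = jω = j601:
zero (s+25): 25 + j601 → |·| = √(25²+601²) = √361826 ≈ 601.52, ∠ = arctan(601/25) ≈ 87.62°
pole (s+5): 5 + j601 → |·| = √(5²+601²) = √361226 ≈ 601.02, ∠ = arctan(601/5) ≈ 89.52°
pole (s+80): 80 + j601 → |·| = √(80²+601²) = √367601 ≈ 606.3, ∠ = arctan(601/80) ≈ 82.42°
pole (s+540): 540 + j601 → |·| = √(540²+601²) = √652801 ≈ 807.96, ∠ = arctan(601/540) ≈ 48.06°
|G| = 50 · 601.52 / 2.9442e+08 ≈ 0.00010215
Gain = 20 log₁₀(0.00010215) ≈ -79.82 dB
∠G = 87.62° − 220.00° = -132.38°

-79.8 dB, -132.4°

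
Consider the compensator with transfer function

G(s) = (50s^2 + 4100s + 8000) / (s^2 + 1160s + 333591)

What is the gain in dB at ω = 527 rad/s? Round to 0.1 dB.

27.2 dB

Substitute s = j527:
Numerator: 50(j527)^2 + 4100(j527) + 8000 = -13878450 + j2160700
Denominator: (j527)^2 + 1160(j527) + 333591 = 55862 + j611320
|N| = √(13878450² + 2160700²) ≈ 1.4046e+07, ∠N ≈ 171.15°
|D| = √(55862² + 611320²) ≈ 6.1387e+05, ∠D ≈ 84.78°
|G| = 1.4046e+07 / 6.1387e+05 ≈ 22.881
Gain = 20 log₁₀(22.881) ≈ 27.19 dB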